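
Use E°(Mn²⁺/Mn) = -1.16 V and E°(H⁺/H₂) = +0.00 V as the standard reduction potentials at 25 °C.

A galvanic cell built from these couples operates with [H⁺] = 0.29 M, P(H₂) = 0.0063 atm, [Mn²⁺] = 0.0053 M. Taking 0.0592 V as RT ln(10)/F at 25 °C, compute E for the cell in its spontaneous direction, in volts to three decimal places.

+1.261 V

H⁺/H₂ is the cathode (higher E°), Mn²⁺/Mn the anode: E°cell = +0.00 − (-1.16) = +1.16 V, n = 2.
Overall: 2 H⁺(aq) + Mn(s) → H₂(g) + Mn²⁺(aq)
Q = P(H₂)·[Mn²⁺] / ([H⁺]^2); log Q = -3.401.
E = E° − (0.0592/n) log Q = +1.16 − (0.0592/2)(-3.401) = +1.261 V.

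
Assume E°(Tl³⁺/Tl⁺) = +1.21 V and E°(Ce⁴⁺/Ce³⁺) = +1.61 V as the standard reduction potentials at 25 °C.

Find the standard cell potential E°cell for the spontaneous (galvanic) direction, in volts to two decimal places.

+0.40 V

The Ce⁴⁺/Ce³⁺ couple has the higher reduction potential, so it is the cathode; Tl³⁺/Tl⁺ is oxidised at the anode.
E°cell = E°(cathode) − E°(anode) = (+1.61) − (+1.21) = +0.40 V.
Since E°cell > 0, the reaction is spontaneous under standard conditions.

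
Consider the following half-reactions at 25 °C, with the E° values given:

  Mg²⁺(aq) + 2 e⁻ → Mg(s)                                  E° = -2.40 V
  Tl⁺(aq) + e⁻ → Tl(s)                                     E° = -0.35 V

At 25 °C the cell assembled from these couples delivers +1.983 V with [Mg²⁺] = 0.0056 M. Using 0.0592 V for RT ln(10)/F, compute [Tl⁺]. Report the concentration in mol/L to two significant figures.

0.0055 M

Tl⁺/Tl is the cathode, Mg²⁺/Mg the anode: E°cell = +2.05 V, n = 2.
Overall reaction: 2 Tl⁺(aq) + Mg(s) → 2 Tl(s) + Mg²⁺(aq); Q = [Mg²⁺]^1/[Tl⁺]^2.
From E = E° − (0.0592/n) log Q: log Q = (E° − E)·n/0.0592 = (+2.05 − (+1.983))·2/0.0592 = 2.2635.
So 2·log[Tl⁺] = 1·log(0.0056) − log Q = -2.2518 − (2.2635) = -4.5153; log[Tl⁺] = -4.5153 / 2 = -2.2576; [Tl⁺] = 10^(-2.2576) ≈ 0.0055 M.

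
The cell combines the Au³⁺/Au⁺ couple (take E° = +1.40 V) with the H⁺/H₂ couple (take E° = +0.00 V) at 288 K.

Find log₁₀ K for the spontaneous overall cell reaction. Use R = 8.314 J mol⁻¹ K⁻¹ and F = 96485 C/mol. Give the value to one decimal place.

49.0

Cathode: Au³⁺/Au⁺; anode: H⁺/H₂. E°cell = (+1.40) − (+0.00) = +1.40 V, with n = 2.
ΔG° = −nFE° = −RT ln K, so ln K = nFE°/(RT) = (2)(96485)(+1.40) / ((8.314)(288)) = 112.828.
log₁₀ K = 112.828 / ln 10 = 49.0.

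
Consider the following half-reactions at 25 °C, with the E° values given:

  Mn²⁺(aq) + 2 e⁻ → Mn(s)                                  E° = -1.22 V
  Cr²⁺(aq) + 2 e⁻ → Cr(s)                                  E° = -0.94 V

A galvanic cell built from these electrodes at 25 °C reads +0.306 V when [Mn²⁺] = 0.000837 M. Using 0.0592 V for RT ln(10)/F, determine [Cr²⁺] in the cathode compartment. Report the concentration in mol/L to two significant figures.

Cr²⁺/Cr is the cathode, Mn²⁺/Mn the anode: E°cell = +0.28 V, n = 2.
Overall reaction: Cr²⁺(aq) + Mn(s) → Cr(s) + Mn²⁺(aq); Q = [Mn²⁺]^1/[Cr²⁺]^1.
From E = E° − (0.0592/n) log Q: log Q = (E° − E)·n/0.0592 = (+0.28 − (+0.306))·2/0.0592 = -0.8784.
So 1·log[Cr²⁺] = 1·log(0.000837) − log Q = -3.0773 − (-0.8784) = -2.1989; [Cr²⁺] = 10^(-2.1989) ≈ 0.0063 M.

0.0063 M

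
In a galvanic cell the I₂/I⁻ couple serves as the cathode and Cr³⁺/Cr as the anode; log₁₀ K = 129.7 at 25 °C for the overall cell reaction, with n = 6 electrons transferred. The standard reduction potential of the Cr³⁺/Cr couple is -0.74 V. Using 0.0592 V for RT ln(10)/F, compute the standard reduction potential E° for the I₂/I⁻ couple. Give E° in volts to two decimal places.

+0.54 V

E°cell = (0.0592/n)·log K = (0.0592/6)(129.7) = +1.280 V.
Since I₂/I⁻ is the cathode and Cr³⁺/Cr the anode, E°cell = E°(I₂/I⁻) − E°(Cr³⁺/Cr).
So E°(I₂/I⁻) = E°cell + E°(Cr³⁺/Cr) = +1.280 + (-0.74) = +0.54 V.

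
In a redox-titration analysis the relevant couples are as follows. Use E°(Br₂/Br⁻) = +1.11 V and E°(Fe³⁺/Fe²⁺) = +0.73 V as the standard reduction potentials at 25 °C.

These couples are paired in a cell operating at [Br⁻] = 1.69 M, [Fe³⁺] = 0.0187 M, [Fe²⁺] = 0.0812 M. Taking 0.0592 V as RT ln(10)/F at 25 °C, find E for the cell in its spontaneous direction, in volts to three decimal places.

+0.404 V

Br₂/Br⁻ is the cathode (higher E°), Fe³⁺/Fe²⁺ the anode: E°cell = +1.11 − (+0.73) = +0.38 V, n = 2.
Overall: Br₂(l) + 2 Fe²⁺(aq) → 2 Br⁻(aq) + 2 Fe³⁺(aq)
Q = [Br⁻]^2·[Fe³⁺]^2 / ([Fe²⁺]^2); log Q = -0.820.
E = E° − (0.0592/n) log Q = +0.38 − (0.0592/2)(-0.820) = +0.404 V.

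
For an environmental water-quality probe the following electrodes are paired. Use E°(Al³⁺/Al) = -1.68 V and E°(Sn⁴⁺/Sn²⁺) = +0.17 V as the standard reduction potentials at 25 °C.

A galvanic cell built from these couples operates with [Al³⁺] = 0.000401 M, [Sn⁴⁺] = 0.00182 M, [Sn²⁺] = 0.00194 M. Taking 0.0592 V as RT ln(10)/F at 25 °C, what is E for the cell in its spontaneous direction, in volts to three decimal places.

Sn⁴⁺/Sn²⁺ is the cathode (higher E°), Al³⁺/Al the anode: E°cell = +0.17 − (-1.68) = +1.85 V, n = 6.
Overall: 3 Sn⁴⁺(aq) + 2 Al(s) → 3 Sn²⁺(aq) + 2 Al³⁺(aq)
Q = [Sn²⁺]^3·[Al³⁺]^2 / ([Sn⁴⁺]^3); log Q = -6.711.
E = E° − (0.0592/n) log Q = +1.85 − (0.0592/6)(-6.711) = +1.916 V.

+1.916 V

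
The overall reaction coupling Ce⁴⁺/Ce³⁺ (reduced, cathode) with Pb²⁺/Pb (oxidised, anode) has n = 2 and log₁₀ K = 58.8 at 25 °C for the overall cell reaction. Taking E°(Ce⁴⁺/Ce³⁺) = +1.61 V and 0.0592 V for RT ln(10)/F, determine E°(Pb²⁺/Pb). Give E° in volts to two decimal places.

E°cell = (0.0592/n)·log K = (0.0592/2)(58.8) = +1.740 V.
Since Ce⁴⁺/Ce³⁺ is the cathode and Pb²⁺/Pb the anode, E°cell = E°(Ce⁴⁺/Ce³⁺) − E°(Pb²⁺/Pb).
So E°(Pb²⁺/Pb) = E°(Ce⁴⁺/Ce³⁺) − E°cell = (+1.61) − (+1.740) = -0.13 V.

-0.13 V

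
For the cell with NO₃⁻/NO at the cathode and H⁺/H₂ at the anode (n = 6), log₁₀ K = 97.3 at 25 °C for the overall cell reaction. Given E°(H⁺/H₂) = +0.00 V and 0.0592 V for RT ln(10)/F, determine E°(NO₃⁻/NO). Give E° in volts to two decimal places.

+0.96 V

E°cell = (0.0592/n)·log K = (0.0592/6)(97.3) = +0.960 V.
Since NO₃⁻/NO is the cathode and H⁺/H₂ the anode, E°cell = E°(NO₃⁻/NO) − E°(H⁺/H₂).
So E°(NO₃⁻/NO) = E°cell + E°(H⁺/H₂) = +0.960 + (+0.00) = +0.96 V.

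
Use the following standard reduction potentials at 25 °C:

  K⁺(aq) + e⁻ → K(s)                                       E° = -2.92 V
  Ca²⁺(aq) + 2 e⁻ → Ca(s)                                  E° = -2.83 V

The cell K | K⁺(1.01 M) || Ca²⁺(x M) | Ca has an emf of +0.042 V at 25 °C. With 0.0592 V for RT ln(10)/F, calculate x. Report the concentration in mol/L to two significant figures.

Ca²⁺/Ca is the cathode, K⁺/K the anode: E°cell = +0.09 V, n = 2.
Overall reaction: Ca²⁺(aq) + 2 K(s) → Ca(s) + 2 K⁺(aq); Q = [K⁺]^2/[Ca²⁺]^1.
From E = E° − (0.0592/n) log Q: log Q = (E° − E)·n/0.0592 = (+0.09 − (+0.042))·2/0.0592 = 1.6216.
So 1·log[Ca²⁺] = 2·log(1.01) − log Q = 0.0086 − (1.6216) = -1.6130; [Ca²⁺] = 10^(-1.6130) ≈ 0.024 M.

0.024 M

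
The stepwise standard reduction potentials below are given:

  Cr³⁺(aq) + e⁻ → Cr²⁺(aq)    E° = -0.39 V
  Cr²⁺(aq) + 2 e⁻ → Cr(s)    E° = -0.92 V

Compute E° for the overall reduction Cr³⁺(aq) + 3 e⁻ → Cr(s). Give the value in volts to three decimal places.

-0.743 V

Standard free energies of sequential steps add: ΔG°₃ = ΔG°₁ + ΔG°₂, so n₃E°₃ = n₁E°₁ + n₂E°₂.
E°₃ = (1×-0.39 + 2×-0.92) / 3 = (-2.230) / 3 = -0.743 V.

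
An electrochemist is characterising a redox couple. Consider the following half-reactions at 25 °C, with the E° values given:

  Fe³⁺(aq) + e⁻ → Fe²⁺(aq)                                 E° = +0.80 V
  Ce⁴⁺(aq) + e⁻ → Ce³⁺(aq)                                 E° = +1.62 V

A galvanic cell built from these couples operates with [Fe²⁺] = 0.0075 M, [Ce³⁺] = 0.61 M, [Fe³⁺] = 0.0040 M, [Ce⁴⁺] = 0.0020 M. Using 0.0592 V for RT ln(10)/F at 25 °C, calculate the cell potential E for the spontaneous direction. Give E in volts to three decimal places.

Ce⁴⁺/Ce³⁺ is the cathode (higher E°), Fe³⁺/Fe²⁺ the anode: E°cell = +1.62 − (+0.80) = +0.82 V, n = 1.
Overall: Ce⁴⁺(aq) + Fe²⁺(aq) → Ce³⁺(aq) + Fe³⁺(aq)
Q = [Ce³⁺]·[Fe³⁺] / ([Ce⁴⁺]·[Fe²⁺]); log Q = 2.211.
E = E° − (0.0592/n) log Q = +0.82 − (0.0592/1)(2.211) = +0.689 V.

+0.689 V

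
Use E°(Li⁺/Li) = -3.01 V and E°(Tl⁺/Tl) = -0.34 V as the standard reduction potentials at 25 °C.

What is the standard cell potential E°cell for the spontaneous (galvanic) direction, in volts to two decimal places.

The Tl⁺/Tl couple has the higher reduction potential, so it is the cathode; Li⁺/Li is oxidised at the anode.
E°cell = E°(cathode) − E°(anode) = (-0.34) − (-3.01) = +2.67 V.

+2.67 V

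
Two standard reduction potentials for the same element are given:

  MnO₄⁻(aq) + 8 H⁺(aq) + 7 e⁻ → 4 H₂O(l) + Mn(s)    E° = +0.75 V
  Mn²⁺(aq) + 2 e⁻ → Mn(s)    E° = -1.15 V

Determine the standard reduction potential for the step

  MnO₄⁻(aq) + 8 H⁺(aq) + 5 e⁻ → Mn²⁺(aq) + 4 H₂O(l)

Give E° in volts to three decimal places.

+1.510 V

Sequential free energies add, so n₃E°₃ = n₁E°₁ + n₂E°₂.
With n₃ = 7, and the known step contributing 2×(-1.15) V, the unknown satisfies 5·E° = 7×(+0.75) − 2×(-1.15) = +7.550.
E° = +7.550 / 5 = +1.510 V.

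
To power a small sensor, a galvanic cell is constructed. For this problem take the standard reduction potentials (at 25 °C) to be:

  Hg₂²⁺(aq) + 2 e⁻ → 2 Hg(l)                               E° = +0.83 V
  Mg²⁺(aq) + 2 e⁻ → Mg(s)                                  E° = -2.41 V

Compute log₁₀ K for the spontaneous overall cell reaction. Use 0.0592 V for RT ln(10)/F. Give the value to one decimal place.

Cathode: Hg₂²⁺/Hg; anode: Mg²⁺/Mg. E°cell = +3.24 V, n = 2.
log K = nE°cell / 0.0592 = (2)(+3.24) / 0.0592 = 109.5.

109.5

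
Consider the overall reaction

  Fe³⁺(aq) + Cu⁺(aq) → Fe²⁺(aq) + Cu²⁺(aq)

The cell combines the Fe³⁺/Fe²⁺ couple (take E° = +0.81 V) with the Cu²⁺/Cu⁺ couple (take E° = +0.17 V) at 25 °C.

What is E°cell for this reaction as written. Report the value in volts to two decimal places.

The Fe³⁺/Fe²⁺ couple has the higher reduction potential, so it is the cathode; Cu²⁺/Cu⁺ is oxidised at the anode.
E°cell = E°(cathode) − E°(anode) = (+0.81) − (+0.17) = +0.64 V.

+0.64 V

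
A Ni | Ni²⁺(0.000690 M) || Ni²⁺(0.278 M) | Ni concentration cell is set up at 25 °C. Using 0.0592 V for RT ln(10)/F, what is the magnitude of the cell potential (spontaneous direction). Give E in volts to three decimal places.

+0.077 V

For a concentration cell E°cell = 0. The 0.278 M side is the cathode (reduction is favoured where [Ni²⁺] is higher).
With n = 2, E = −(0.0592/2) log([Ni²⁺]ₐₙ/[Ni²⁺]꜀ₐₜ) = −(0.0592/2) log(0.00069/0.278) = −(0.0592/2)(-2.605) = +0.077 V.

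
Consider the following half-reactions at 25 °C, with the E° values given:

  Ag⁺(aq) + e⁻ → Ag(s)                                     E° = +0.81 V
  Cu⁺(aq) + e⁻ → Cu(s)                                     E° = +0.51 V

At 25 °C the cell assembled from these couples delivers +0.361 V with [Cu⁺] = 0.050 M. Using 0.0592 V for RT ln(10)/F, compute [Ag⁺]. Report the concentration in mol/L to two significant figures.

Ag⁺/Ag is the cathode, Cu⁺/Cu the anode: E°cell = +0.30 V, n = 1.
Overall reaction: Ag⁺(aq) + Cu(s) → Ag(s) + Cu⁺(aq); Q = [Cu⁺]^1/[Ag⁺]^1.
From E = E° − (0.0592/n) log Q: log Q = (E° − E)·n/0.0592 = (+0.30 − (+0.361))·1/0.0592 = -1.0304.
So 1·log[Ag⁺] = 1·log(0.05) − log Q = -1.3010 − (-1.0304) = -0.2706; [Ag⁺] = 10^(-0.2706) ≈ 0.54 M.

0.54 M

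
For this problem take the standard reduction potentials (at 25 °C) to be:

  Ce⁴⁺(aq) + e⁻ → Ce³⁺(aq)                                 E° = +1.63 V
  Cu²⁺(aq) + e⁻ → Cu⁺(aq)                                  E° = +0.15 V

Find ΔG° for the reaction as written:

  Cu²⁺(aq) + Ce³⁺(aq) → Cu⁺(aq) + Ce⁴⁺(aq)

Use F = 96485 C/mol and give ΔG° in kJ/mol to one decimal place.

As written, Cu²⁺/Cu⁺ is reduced (cathode) and Ce⁴⁺/Ce³⁺ is oxidised (anode), so E°cell = (+0.15) − (+1.63) = -1.48 V.
Balancing electrons gives n = 1.
ΔG° = −nFE° = −(1)(96485)(-1.48) = 142,798 J = +142.8 kJ/mol.

+142.8 kJ/mol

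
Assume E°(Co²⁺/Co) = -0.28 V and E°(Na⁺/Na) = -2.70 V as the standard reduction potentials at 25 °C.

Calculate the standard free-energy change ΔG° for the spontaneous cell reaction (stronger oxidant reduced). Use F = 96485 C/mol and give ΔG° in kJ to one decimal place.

Co²⁺/Co (E° = -0.28 V) is the cathode; Na⁺/Na (E° = -2.70 V) is the anode, so E°cell = +2.42 V.
Balancing electrons gives n = 2 (lcm of 2 and 1).
ΔG° = −nFE° = −(2)(96485)(+2.42) = -466,987 J = -467.0 kJ.

-467.0 kJ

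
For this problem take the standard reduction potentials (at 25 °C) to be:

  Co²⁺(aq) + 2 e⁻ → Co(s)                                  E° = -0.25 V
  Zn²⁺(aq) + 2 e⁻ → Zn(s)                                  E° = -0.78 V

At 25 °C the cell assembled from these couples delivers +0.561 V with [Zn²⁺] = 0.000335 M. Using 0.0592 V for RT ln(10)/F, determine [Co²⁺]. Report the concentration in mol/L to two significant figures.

0.0037 M

Co²⁺/Co is the cathode, Zn²⁺/Zn the anode: E°cell = +0.53 V, n = 2.
Overall reaction: Co²⁺(aq) + Zn(s) → Co(s) + Zn²⁺(aq); Q = [Zn²⁺]^1/[Co²⁺]^1.
From E = E° − (0.0592/n) log Q: log Q = (E° − E)·n/0.0592 = (+0.53 − (+0.561))·2/0.0592 = -1.0473.
So 1·log[Co²⁺] = 1·log(0.000335) − log Q = -3.4750 − (-1.0473) = -2.4277; [Co²⁺] = 10^(-2.4277) ≈ 0.0037 M.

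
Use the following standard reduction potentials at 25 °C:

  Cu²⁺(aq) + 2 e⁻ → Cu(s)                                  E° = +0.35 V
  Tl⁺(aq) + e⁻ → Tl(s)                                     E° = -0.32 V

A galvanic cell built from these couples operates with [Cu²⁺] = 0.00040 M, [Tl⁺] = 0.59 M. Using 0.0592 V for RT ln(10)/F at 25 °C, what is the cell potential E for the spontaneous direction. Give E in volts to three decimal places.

+0.583 V

Cu²⁺/Cu is the cathode (higher E°), Tl⁺/Tl the anode: E°cell = +0.35 − (-0.32) = +0.67 V, n = 2.
Overall: Cu²⁺(aq) + 2 Tl(s) → Cu(s) + 2 Tl⁺(aq)
Q = [Tl⁺]^2 / ([Cu²⁺]); log Q = 2.940.
E = E° − (0.0592/n) log Q = +0.67 − (0.0592/2)(2.940) = +0.583 V.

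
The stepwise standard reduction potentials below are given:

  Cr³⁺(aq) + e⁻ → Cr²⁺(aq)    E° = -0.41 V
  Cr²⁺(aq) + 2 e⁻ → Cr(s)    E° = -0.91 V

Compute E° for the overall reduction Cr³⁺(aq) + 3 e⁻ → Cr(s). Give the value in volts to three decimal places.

Adding the free-energy changes (−nFE°) of the two steps gives −n₃FE°₃ = −n₁FE°₁ − n₂FE°₂.
E°₃ = (1×-0.41 + 2×-0.91) / 3 = (-2.230) / 3 = -0.743 V.

-0.743 V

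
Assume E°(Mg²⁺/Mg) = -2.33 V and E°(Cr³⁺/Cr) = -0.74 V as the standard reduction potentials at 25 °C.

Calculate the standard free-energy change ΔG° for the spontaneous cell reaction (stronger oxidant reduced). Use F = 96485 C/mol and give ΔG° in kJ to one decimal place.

Cr³⁺/Cr (E° = -0.74 V) is the cathode; Mg²⁺/Mg (E° = -2.33 V) is the anode, so E°cell = +1.59 V.
Balancing electrons gives n = 6 (lcm of 3 and 2).
ΔG° = −nFE° = −(6)(96485)(+1.59) = -920,467 J = -920.5 kJ.

-920.5 kJ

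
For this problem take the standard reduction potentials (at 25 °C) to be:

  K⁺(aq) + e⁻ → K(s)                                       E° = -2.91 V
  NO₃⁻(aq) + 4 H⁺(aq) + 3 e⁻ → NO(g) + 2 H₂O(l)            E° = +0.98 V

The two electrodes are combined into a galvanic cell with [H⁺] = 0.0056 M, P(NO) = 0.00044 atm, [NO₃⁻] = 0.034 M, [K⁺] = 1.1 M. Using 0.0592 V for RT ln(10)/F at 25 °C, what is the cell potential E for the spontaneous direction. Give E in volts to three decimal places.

NO₃⁻/NO is the cathode (higher E°), K⁺/K the anode: E°cell = +0.98 − (-2.91) = +3.89 V, n = 3.
Overall: NO₃⁻(aq) + 4 H⁺(aq) + 3 K(s) → NO(g) + 2 H₂O(l) + 3 K⁺(aq)
Q = P(NO)·[K⁺]^3 / ([NO₃⁻]·[H⁺]^4); log Q = 7.243.
E = E° − (0.0592/n) log Q = +3.89 − (0.0592/3)(7.243) = +3.747 V.

+3.747 V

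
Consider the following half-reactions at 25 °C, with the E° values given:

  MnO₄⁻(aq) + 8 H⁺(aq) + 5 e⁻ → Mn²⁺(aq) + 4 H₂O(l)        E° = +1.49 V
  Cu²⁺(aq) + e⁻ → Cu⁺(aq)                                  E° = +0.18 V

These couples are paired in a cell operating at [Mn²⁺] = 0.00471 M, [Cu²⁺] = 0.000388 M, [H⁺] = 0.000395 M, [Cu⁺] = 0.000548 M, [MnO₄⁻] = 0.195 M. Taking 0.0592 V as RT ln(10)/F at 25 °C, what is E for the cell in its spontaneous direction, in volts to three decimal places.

+1.016 V

MnO₄⁻/Mn²⁺ is the cathode (higher E°), Cu²⁺/Cu⁺ the anode: E°cell = +1.49 − (+0.18) = +1.31 V, n = 5.
Overall: MnO₄⁻(aq) + 8 H⁺(aq) + 5 Cu⁺(aq) → Mn²⁺(aq) + 4 H₂O(l) + 5 Cu²⁺(aq)
Q = [Mn²⁺]·[Cu²⁺]^5 / ([MnO₄⁻]·[H⁺]^8·[Cu⁺]^5); log Q = 24.860.
E = E° − (0.0592/n) log Q = +1.31 − (0.0592/5)(24.860) = +1.016 V.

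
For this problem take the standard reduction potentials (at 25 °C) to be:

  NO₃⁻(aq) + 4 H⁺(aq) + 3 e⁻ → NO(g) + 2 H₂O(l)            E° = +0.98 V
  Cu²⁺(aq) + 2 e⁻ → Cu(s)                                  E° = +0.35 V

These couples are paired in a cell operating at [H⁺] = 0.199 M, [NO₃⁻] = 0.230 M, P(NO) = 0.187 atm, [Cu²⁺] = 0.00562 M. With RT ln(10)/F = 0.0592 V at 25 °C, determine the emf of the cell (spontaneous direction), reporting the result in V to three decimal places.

+0.643 V

NO₃⁻/NO is the cathode (higher E°), Cu²⁺/Cu the anode: E°cell = +0.98 − (+0.35) = +0.63 V, n = 6.
Overall: 2 NO₃⁻(aq) + 8 H⁺(aq) + 3 Cu(s) → 2 NO(g) + 4 H₂O(l) + 3 Cu²⁺(aq)
Q = P(NO)^2·[Cu²⁺]^3 / ([NO₃⁻]^2·[H⁺]^8); log Q = -1.321.
E = E° − (0.0592/n) log Q = +0.63 − (0.0592/6)(-1.321) = +0.643 V.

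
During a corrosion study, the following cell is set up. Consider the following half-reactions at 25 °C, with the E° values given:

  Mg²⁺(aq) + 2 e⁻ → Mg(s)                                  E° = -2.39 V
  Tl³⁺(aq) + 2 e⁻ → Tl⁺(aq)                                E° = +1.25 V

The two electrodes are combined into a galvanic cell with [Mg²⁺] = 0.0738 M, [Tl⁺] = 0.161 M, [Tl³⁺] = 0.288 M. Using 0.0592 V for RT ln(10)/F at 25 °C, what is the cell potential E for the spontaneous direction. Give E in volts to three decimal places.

+3.681 V

Tl³⁺/Tl⁺ is the cathode (higher E°), Mg²⁺/Mg the anode: E°cell = +1.25 − (-2.39) = +3.64 V, n = 2.
Overall: Tl³⁺(aq) + Mg(s) → Tl⁺(aq) + Mg²⁺(aq)
Q = [Tl⁺]·[Mg²⁺] / ([Tl³⁺]); log Q = -1.385.
E = E° − (0.0592/n) log Q = +3.64 − (0.0592/2)(-1.385) = +3.681 V.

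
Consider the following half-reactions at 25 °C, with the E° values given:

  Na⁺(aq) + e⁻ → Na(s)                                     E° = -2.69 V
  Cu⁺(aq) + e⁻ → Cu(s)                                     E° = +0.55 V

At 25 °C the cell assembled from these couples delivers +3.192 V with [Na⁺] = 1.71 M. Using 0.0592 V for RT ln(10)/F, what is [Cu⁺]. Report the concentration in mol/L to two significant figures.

Cu⁺/Cu is the cathode, Na⁺/Na the anode: E°cell = +3.24 V, n = 1.
Overall reaction: Cu⁺(aq) + Na(s) → Cu(s) + Na⁺(aq); Q = [Na⁺]^1/[Cu⁺]^1.
From E = E° − (0.0592/n) log Q: log Q = (E° − E)·n/0.0592 = (+3.24 − (+3.192))·1/0.0592 = 0.8108.
So 1·log[Cu⁺] = 1·log(1.71) − log Q = 0.2330 − (0.8108) = -0.5778; [Cu⁺] = 10^(-0.5778) ≈ 0.26 M.

0.26 M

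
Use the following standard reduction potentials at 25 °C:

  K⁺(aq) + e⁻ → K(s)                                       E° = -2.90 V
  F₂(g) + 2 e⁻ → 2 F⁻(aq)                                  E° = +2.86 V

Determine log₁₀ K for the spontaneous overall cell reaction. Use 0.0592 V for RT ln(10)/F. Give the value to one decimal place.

Cathode: F₂/F⁻; anode: K⁺/K. E°cell = +5.76 V, n = 2.
log K = nE°cell / 0.0592 = (2)(+5.76) / 0.0592 = 194.6.

194.6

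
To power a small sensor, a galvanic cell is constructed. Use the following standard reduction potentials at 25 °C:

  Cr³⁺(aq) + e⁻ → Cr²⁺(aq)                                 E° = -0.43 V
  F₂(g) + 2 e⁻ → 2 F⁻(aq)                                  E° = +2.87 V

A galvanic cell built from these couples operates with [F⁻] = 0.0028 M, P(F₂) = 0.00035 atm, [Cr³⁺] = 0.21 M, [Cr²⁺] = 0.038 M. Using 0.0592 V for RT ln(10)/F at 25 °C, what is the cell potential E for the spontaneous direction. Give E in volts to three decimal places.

F₂/F⁻ is the cathode (higher E°), Cr³⁺/Cr²⁺ the anode: E°cell = +2.87 − (-0.43) = +3.30 V, n = 2.
Overall: F₂(g) + 2 Cr²⁺(aq) → 2 F⁻(aq) + 2 Cr³⁺(aq)
Q = [F⁻]^2·[Cr³⁺]^2 / (P(F₂)·[Cr²⁺]^2); log Q = -0.165.
E = E° − (0.0592/n) log Q = +3.30 − (0.0592/2)(-0.165) = +3.305 V.

+3.305 V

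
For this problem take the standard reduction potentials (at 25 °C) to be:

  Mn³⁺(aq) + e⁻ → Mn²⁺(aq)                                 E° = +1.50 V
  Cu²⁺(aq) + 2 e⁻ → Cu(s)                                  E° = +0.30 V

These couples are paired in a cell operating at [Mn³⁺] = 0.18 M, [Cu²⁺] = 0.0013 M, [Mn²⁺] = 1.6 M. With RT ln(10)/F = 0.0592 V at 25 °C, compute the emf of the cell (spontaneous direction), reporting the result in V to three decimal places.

Mn³⁺/Mn²⁺ is the cathode (higher E°), Cu²⁺/Cu the anode: E°cell = +1.50 − (+0.30) = +1.20 V, n = 2.
Overall: 2 Mn³⁺(aq) + Cu(s) → 2 Mn²⁺(aq) + Cu²⁺(aq)
Q = [Mn²⁺]^2·[Cu²⁺] / ([Mn³⁺]^2); log Q = -0.988.
E = E° − (0.0592/n) log Q = +1.20 − (0.0592/2)(-0.988) = +1.229 V.

+1.229 V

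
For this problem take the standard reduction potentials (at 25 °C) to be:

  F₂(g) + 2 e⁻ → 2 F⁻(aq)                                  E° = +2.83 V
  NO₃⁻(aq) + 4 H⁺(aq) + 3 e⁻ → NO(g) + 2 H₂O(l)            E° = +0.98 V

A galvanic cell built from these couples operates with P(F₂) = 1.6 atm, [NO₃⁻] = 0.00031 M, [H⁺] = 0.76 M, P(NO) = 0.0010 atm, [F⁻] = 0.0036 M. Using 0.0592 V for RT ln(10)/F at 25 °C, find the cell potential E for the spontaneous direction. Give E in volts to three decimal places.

+2.020 V

F₂/F⁻ is the cathode (higher E°), NO₃⁻/NO the anode: E°cell = +2.83 − (+0.98) = +1.85 V, n = 6.
Overall: 3 F₂(g) + 2 NO(g) + 4 H₂O(l) → 6 F⁻(aq) + 2 NO₃⁻(aq) + 8 H⁺(aq)
Q = [F⁻]^6·[NO₃⁻]^2·[H⁺]^8 / (P(F₂)^3·P(NO)^2); log Q = -17.245.
E = E° − (0.0592/n) log Q = +1.85 − (0.0592/6)(-17.245) = +2.020 V.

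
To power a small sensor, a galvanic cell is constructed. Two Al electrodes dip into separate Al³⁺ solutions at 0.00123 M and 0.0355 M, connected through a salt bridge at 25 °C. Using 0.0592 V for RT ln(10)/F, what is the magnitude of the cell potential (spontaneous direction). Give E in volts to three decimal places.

For a concentration cell E°cell = 0. The 0.0355 M side is the cathode (reduction is favoured where [Al³⁺] is higher).
With n = 3, E = −(0.0592/3) log([Al³⁺]ₐₙ/[Al³⁺]꜀ₐₜ) = −(0.0592/3) log(0.00123/0.0355) = −(0.0592/3)(-1.460) = +0.029 V.

+0.029 V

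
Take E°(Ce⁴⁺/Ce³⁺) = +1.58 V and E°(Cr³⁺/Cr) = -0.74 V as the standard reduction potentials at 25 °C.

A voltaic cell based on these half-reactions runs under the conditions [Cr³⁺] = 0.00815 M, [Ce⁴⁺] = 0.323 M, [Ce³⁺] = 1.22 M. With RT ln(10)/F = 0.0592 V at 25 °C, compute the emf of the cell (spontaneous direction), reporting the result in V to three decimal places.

+2.327 V

Ce⁴⁺/Ce³⁺ is the cathode (higher E°), Cr³⁺/Cr the anode: E°cell = +1.58 − (-0.74) = +2.32 V, n = 3.
Overall: 3 Ce⁴⁺(aq) + Cr(s) → 3 Ce³⁺(aq) + Cr³⁺(aq)
Q = [Ce³⁺]^3·[Cr³⁺] / ([Ce⁴⁺]^3); log Q = -0.357.
E = E° − (0.0592/n) log Q = +2.32 − (0.0592/3)(-0.357) = +2.327 V.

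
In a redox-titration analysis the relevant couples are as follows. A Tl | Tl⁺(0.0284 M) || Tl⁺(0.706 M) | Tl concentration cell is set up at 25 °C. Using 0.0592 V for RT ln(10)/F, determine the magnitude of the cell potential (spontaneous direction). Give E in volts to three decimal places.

For a concentration cell E°cell = 0. The 0.706 M side is the cathode (reduction is favoured where [Tl⁺] is higher).
With n = 1, E = −(0.0592/1) log([Tl⁺]ₐₙ/[Tl⁺]꜀ₐₜ) = −(0.0592/1) log(0.0284/0.706) = −(0.0592/1)(-1.395) = +0.083 V.

+0.083 V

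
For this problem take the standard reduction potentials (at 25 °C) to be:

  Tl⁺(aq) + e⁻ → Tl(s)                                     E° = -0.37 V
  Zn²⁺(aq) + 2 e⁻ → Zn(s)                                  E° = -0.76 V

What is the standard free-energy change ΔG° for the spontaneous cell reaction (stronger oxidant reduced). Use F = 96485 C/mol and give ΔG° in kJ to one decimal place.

-75.3 kJ

Tl⁺/Tl (E° = -0.37 V) is the cathode; Zn²⁺/Zn (E° = -0.76 V) is the anode, so E°cell = +0.39 V.
Balancing electrons gives n = 2 (lcm of 1 and 2).
ΔG° = −nFE° = −(2)(96485)(+0.39) = -75,258 J = -75.3 kJ.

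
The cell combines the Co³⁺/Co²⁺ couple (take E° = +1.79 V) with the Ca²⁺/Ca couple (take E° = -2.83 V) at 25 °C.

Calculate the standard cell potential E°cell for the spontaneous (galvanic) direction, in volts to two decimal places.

+4.62 V

The Co³⁺/Co²⁺ couple has the higher reduction potential, so it is the cathode; Ca²⁺/Ca is oxidised at the anode.
E°cell = E°(cathode) − E°(anode) = (+1.79) − (-2.83) = +4.62 V.
Since E°cell > 0, the reaction is spontaneous under standard conditions.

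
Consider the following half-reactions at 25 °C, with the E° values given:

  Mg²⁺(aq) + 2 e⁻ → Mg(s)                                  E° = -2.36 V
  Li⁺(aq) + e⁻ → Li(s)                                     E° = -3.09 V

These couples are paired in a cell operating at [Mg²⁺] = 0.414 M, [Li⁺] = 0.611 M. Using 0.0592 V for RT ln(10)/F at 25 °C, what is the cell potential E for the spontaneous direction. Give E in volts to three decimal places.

Mg²⁺/Mg is the cathode (higher E°), Li⁺/Li the anode: E°cell = -2.36 − (-3.09) = +0.73 V, n = 2.
Overall: Mg²⁺(aq) + 2 Li(s) → Mg(s) + 2 Li⁺(aq)
Q = [Li⁺]^2 / ([Mg²⁺]); log Q = -0.045.
E = E° − (0.0592/n) log Q = +0.73 − (0.0592/2)(-0.045) = +0.731 V.

+0.731 V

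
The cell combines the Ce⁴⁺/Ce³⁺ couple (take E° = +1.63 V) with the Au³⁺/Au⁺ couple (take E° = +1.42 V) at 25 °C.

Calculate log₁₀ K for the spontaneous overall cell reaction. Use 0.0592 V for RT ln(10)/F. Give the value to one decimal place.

Cathode: Ce⁴⁺/Ce³⁺; anode: Au³⁺/Au⁺. E°cell = +0.21 V, n = 2.
log K = nE°cell / 0.0592 = (2)(+0.21) / 0.0592 = 7.1.

7.1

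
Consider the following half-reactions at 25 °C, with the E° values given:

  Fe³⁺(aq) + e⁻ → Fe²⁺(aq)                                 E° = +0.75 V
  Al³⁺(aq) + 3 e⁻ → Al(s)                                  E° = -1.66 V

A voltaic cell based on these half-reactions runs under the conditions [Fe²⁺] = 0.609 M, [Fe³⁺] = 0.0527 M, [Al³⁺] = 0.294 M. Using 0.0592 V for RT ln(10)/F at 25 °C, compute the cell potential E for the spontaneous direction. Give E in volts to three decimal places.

+2.358 V

Fe³⁺/Fe²⁺ is the cathode (higher E°), Al³⁺/Al the anode: E°cell = +0.75 − (-1.66) = +2.41 V, n = 3.
Overall: 3 Fe³⁺(aq) + Al(s) → 3 Fe²⁺(aq) + Al³⁺(aq)
Q = [Fe²⁺]^3·[Al³⁺] / ([Fe³⁺]^3); log Q = 2.657.
E = E° − (0.0592/n) log Q = +2.41 − (0.0592/3)(2.657) = +2.358 V.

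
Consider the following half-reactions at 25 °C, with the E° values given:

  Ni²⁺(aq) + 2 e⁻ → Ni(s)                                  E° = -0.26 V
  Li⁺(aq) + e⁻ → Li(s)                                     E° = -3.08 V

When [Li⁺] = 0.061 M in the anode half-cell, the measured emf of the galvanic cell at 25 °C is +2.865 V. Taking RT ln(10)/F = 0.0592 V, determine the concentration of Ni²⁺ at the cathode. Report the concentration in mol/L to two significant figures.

Ni²⁺/Ni is the cathode, Li⁺/Li the anode: E°cell = +2.82 V, n = 2.
Overall reaction: Ni²⁺(aq) + 2 Li(s) → Ni(s) + 2 Li⁺(aq); Q = [Li⁺]^2/[Ni²⁺]^1.
From E = E° − (0.0592/n) log Q: log Q = (E° − E)·n/0.0592 = (+2.82 − (+2.865))·2/0.0592 = -1.5203.
So 1·log[Ni²⁺] = 2·log(0.061) − log Q = -2.4293 − (-1.5203) = -0.9090; [Ni²⁺] = 10^(-0.9090) ≈ 0.12 M.

0.12 M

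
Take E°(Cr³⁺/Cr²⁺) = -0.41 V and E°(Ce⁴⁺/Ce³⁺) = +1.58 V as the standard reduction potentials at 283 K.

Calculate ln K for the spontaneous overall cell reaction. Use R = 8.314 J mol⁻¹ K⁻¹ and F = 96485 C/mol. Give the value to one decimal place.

Cathode: Ce⁴⁺/Ce³⁺; anode: Cr³⁺/Cr²⁺. E°cell = (+1.58) − (-0.41) = +1.99 V, with n = 1.
ΔG° = −nFE° = −RT ln K, so ln K = nFE°/(RT) = (1)(96485)(+1.99) / ((8.314)(283)) = 81.605.

81.6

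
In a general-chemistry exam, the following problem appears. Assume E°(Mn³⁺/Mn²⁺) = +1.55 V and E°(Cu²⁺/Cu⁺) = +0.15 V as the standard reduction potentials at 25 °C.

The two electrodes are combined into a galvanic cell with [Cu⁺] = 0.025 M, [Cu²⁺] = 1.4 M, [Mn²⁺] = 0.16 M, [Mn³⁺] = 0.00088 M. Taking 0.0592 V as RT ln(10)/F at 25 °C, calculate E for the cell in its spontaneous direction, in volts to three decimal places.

+1.163 V

Mn³⁺/Mn²⁺ is the cathode (higher E°), Cu²⁺/Cu⁺ the anode: E°cell = +1.55 − (+0.15) = +1.40 V, n = 1.
Overall: Mn³⁺(aq) + Cu⁺(aq) → Mn²⁺(aq) + Cu²⁺(aq)
Q = [Mn²⁺]·[Cu²⁺] / ([Mn³⁺]·[Cu⁺]); log Q = 4.008.
E = E° − (0.0592/n) log Q = +1.40 − (0.0592/1)(4.008) = +1.163 V.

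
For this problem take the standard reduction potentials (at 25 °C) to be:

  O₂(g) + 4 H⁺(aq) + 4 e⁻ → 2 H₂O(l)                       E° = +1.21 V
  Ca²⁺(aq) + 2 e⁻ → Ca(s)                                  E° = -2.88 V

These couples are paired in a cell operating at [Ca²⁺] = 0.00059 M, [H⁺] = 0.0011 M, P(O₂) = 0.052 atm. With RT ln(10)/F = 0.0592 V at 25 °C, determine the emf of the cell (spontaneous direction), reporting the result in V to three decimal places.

+3.991 V

O₂/H₂O is the cathode (higher E°), Ca²⁺/Ca the anode: E°cell = +1.21 − (-2.88) = +4.09 V, n = 4.
Overall: O₂(g) + 4 H⁺(aq) + 2 Ca(s) → 2 H₂O(l) + 2 Ca²⁺(aq)
Q = [Ca²⁺]^2 / (P(O₂)·[H⁺]^4); log Q = 6.660.
E = E° − (0.0592/n) log Q = +4.09 − (0.0592/4)(6.660) = +3.991 V.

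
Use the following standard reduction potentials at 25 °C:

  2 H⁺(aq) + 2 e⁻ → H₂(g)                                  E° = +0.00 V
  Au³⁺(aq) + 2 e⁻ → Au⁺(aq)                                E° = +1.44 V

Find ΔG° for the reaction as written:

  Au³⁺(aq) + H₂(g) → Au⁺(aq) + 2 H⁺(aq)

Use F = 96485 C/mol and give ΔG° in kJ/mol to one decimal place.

As written, Au³⁺/Au⁺ is reduced (cathode) and H⁺/H₂ is oxidised (anode), so E°cell = (+1.44) − (+0.00) = +1.44 V.
Balancing electrons gives n = 2.
ΔG° = −nFE° = −(2)(96485)(+1.44) = -277,877 J = -277.9 kJ/mol.

-277.9 kJ/mol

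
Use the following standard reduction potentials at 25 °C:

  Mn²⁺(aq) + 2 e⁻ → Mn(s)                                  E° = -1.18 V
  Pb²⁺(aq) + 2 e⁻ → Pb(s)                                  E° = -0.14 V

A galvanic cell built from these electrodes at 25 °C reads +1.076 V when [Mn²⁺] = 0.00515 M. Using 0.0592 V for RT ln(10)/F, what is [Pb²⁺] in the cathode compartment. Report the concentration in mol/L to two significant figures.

0.085 M

Pb²⁺/Pb is the cathode, Mn²⁺/Mn the anode: E°cell = +1.04 V, n = 2.
Overall reaction: Pb²⁺(aq) + Mn(s) → Pb(s) + Mn²⁺(aq); Q = [Mn²⁺]^1/[Pb²⁺]^1.
From E = E° − (0.0592/n) log Q: log Q = (E° − E)·n/0.0592 = (+1.04 − (+1.076))·2/0.0592 = -1.2162.
So 1·log[Pb²⁺] = 1·log(0.00515) − log Q = -2.2882 − (-1.2162) = -1.0720; [Pb²⁺] = 10^(-1.0720) ≈ 0.085 M.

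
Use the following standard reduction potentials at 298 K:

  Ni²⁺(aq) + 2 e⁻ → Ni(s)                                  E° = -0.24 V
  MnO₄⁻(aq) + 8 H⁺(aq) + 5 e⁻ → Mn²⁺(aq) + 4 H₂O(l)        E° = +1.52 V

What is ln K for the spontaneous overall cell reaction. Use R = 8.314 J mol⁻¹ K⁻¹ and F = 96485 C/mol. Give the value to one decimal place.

685.4

Cathode: MnO₄⁻/Mn²⁺; anode: Ni²⁺/Ni. E°cell = (+1.52) − (-0.24) = +1.76 V, with n = 10.
ΔG° = −nFE° = −RT ln K, so ln K = nFE°/(RT) = (10)(96485)(+1.76) / ((8.314)(298)) = 685.403.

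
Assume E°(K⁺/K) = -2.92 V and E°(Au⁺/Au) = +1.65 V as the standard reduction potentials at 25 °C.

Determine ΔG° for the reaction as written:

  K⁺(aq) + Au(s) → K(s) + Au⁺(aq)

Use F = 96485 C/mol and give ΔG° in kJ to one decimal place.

As written, K⁺/K is reduced (cathode) and Au⁺/Au is oxidised (anode), so E°cell = (-2.92) − (+1.65) = -4.57 V.
Balancing electrons gives n = 1.
ΔG° = −nFE° = −(1)(96485)(-4.57) = 440,936 J = +440.9 kJ.

+440.9 kJ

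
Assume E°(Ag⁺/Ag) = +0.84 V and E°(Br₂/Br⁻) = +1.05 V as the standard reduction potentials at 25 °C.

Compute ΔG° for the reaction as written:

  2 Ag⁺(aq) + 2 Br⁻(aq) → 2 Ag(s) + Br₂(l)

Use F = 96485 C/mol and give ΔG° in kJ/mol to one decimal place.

+40.5 kJ/mol

As written, Ag⁺/Ag is reduced (cathode) and Br₂/Br⁻ is oxidised (anode), so E°cell = (+0.84) − (+1.05) = -0.21 V.
Balancing electrons gives n = 2.
ΔG° = −nFE° = −(2)(96485)(-0.21) = 40,524 J = +40.5 kJ/mol.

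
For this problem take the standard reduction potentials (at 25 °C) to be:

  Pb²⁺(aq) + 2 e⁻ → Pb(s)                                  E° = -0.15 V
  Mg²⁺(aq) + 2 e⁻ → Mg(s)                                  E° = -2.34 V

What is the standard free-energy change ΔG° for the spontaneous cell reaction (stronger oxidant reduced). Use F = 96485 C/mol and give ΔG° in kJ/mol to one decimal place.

Pb²⁺/Pb (E° = -0.15 V) is the cathode; Mg²⁺/Mg (E° = -2.34 V) is the anode, so E°cell = +2.19 V.
Balancing electrons gives n = 2 (lcm of 2 and 2).
ΔG° = −nFE° = −(2)(96485)(+2.19) = -422,604 J = -422.6 kJ/mol.

-422.6 kJ/mol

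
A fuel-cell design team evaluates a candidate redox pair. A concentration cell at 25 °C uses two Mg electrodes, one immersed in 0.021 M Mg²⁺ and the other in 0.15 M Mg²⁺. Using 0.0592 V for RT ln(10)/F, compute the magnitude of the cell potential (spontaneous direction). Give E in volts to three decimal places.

+0.025 V

For a concentration cell E°cell = 0. The 0.15 M side is the cathode (reduction is favoured where [Mg²⁺] is higher).
With n = 2, E = −(0.0592/2) log([Mg²⁺]ₐₙ/[Mg²⁺]꜀ₐₜ) = −(0.0592/2) log(0.021/0.15) = −(0.0592/2)(-0.854) = +0.025 V.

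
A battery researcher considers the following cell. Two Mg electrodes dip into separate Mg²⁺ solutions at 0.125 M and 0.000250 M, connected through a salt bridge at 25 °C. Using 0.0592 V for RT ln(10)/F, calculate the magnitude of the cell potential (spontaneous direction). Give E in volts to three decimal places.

+0.080 V

For a concentration cell E°cell = 0. The 0.125 M side is the cathode (reduction is favoured where [Mg²⁺] is higher).
With n = 2, E = −(0.0592/2) log([Mg²⁺]ₐₙ/[Mg²⁺]꜀ₐₜ) = −(0.0592/2) log(0.00025/0.125) = −(0.0592/2)(-2.699) = +0.080 V.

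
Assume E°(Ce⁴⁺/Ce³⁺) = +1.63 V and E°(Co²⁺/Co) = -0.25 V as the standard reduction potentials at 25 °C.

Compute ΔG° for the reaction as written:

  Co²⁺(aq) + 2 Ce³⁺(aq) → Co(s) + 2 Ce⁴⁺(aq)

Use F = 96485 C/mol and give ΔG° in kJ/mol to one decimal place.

As written, Co²⁺/Co is reduced (cathode) and Ce⁴⁺/Ce³⁺ is oxidised (anode), so E°cell = (-0.25) − (+1.63) = -1.88 V.
Balancing electrons gives n = 2.
ΔG° = −nFE° = −(2)(96485)(-1.88) = 362,784 J = +362.8 kJ/mol.

+362.8 kJ/mol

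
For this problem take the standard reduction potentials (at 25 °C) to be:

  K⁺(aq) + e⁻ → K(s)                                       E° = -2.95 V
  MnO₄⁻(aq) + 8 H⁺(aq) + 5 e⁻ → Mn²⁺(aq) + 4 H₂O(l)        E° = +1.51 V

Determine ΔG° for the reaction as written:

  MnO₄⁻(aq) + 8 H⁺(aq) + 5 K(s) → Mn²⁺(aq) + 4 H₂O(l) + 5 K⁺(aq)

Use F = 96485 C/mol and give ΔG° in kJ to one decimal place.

-2151.6 kJ

As written, MnO₄⁻/Mn²⁺ is reduced (cathode) and K⁺/K is oxidised (anode), so E°cell = (+1.51) − (-2.95) = +4.46 V.
Balancing electrons gives n = 5.
ΔG° = −nFE° = −(5)(96485)(+4.46) = -2,151,616 J = -2151.6 kJ.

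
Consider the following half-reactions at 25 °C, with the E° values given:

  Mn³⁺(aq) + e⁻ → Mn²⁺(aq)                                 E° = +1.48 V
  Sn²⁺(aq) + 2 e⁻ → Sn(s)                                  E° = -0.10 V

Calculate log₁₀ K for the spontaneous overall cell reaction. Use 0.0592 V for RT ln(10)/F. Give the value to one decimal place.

53.4

Cathode: Mn³⁺/Mn²⁺; anode: Sn²⁺/Sn. E°cell = +1.58 V, n = 2.
log K = nE°cell / 0.0592 = (2)(+1.58) / 0.0592 = 53.4.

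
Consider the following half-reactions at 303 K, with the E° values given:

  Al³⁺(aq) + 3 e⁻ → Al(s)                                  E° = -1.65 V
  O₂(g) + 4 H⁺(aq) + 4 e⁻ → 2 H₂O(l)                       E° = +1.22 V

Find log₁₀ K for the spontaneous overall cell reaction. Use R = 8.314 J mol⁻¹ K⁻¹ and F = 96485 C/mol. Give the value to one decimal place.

572.9

Cathode: O₂/H₂O; anode: Al³⁺/Al. E°cell = (+1.22) − (-1.65) = +2.87 V, with n = 12.
ΔG° = −nFE° = −RT ln K, so ln K = nFE°/(RT) = (12)(96485)(+2.87) / ((8.314)(303)) = 1319.077.
log₁₀ K = 1319.077 / ln 10 = 572.9.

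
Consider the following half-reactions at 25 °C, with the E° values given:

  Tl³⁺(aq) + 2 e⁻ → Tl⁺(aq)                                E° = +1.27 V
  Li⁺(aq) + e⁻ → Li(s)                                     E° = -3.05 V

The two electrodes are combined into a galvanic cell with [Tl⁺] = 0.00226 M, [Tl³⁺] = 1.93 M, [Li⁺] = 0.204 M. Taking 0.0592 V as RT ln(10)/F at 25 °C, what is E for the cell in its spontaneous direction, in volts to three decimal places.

Tl³⁺/Tl⁺ is the cathode (higher E°), Li⁺/Li the anode: E°cell = +1.27 − (-3.05) = +4.32 V, n = 2.
Overall: Tl³⁺(aq) + 2 Li(s) → Tl⁺(aq) + 2 Li⁺(aq)
Q = [Tl⁺]·[Li⁺]^2 / ([Tl³⁺]); log Q = -4.312.
E = E° − (0.0592/n) log Q = +4.32 − (0.0592/2)(-4.312) = +4.448 V.

+4.448 V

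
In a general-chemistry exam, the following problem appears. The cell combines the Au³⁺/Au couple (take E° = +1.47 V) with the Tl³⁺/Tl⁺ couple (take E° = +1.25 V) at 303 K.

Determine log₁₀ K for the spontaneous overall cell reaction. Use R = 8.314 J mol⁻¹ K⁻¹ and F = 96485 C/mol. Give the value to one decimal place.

Cathode: Au³⁺/Au; anode: Tl³⁺/Tl⁺. E°cell = (+1.47) − (+1.25) = +0.22 V, with n = 6.
ΔG° = −nFE° = −RT ln K, so ln K = nFE°/(RT) = (6)(96485)(+0.22) / ((8.314)(303)) = 50.557.
log₁₀ K = 50.557 / ln 10 = 22.0.

22.0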